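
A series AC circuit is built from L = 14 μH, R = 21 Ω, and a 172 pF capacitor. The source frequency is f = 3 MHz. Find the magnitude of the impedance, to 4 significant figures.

49.25 Ω

ω = 2πf = 1.885e+07 rad/s
X_L = ωL = 263.9 Ω
X_C = 1/(ωC) = 308.4 Ω
Net reactance X = X_L − X_C = -44.55 Ω
Z = 21.00 − j44.55 Ω
|Z| = √(21.00² + 44.55²) = 49.25 Ω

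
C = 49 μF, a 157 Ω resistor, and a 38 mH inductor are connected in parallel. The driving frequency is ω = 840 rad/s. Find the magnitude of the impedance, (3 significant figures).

X_L = ωL = 31.9 Ω
X_C = 1/(ωC) = 24.3 Ω
Parallel: admittances add. Y = 1/R + 1/(jωL) + jωC
Y = (0.00637 + j0.00983) S
|Y| = 0.0117 S → |Z| = 1/|Y| = 85.4 Ω, ∠Z = −∠Y = -57.1°

85.4 Ω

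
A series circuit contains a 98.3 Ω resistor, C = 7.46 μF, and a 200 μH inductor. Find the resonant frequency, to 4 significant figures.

ω₀ = 1/√(LC) = 1/√(0.0002 × 7.46e-06) = 25890 rad/s
f₀ = ω₀/(2π) = 4.120 kHz

4.120 kHz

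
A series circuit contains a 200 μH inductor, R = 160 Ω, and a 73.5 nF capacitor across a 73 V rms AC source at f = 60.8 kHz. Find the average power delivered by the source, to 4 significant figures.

ω = 2πf = 382000 rad/s
X_L = ωL = 76.40 Ω
X_C = 1/(ωC) = 35.61 Ω
Net reactance X = X_L − X_C = 40.79 Ω
Z = 160.0 + j40.79 Ω
|Z| = √(160.0² + 40.79²) = 165.1 Ω
∠Z = arctan(40.79/160.0) = 14.30°
I = V/|Z| = 442.1 mA
P = VI cos φ = 73 × 0.4421 × cos(14.30°) = 31.27 W

31.27 W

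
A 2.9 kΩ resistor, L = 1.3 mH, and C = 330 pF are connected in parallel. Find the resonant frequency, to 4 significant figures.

ω₀ = 1/√(LC) = 1/√(0.0013 × 3.3e-10) = 1.527e+06 rad/s
f₀ = ω₀/(2π) = 243.0 kHz

243.0 kHz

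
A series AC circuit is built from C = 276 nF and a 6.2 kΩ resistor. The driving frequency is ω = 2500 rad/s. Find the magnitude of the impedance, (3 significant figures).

X_C = 1/(ωC) = 1450 Ω
Z = 6200 − j1450 Ω
|Z| = √(6200² + 1450²) = 6370 Ω

6370 Ω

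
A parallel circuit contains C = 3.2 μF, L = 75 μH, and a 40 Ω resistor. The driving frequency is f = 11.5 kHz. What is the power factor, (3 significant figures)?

ω = 2πf = 72260 rad/s
X_L = ωL = 5.42 Ω
X_C = 1/(ωC) = 4.32 Ω
Parallel: admittances add. Y = 1/R + 1/(jωL) + jωC
Y = (0.0250 + j0.0467) S
|Y| = 0.0530 S → |Z| = 1/|Y| = 18.9 Ω, ∠Z = −∠Y = -61.8°
cos φ = cos(-61.8°) = 0.472

0.472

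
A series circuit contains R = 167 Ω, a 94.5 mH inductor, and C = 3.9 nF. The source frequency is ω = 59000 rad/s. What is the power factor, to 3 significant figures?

X_L = ωL = 5580 Ω
X_C = 1/(ωC) = 4350 Ω
Net reactance X = X_L − X_C = 1230 Ω
Z = 167 + j1230 Ω
|Z| = √(167² + 1230²) = 1240 Ω
∠Z = arctan(1230/167) = 82.3°
cos φ = cos(82.3°) = 0.135

0.135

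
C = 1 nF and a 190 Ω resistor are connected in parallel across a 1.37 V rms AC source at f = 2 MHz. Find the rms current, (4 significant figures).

ω = 2πf = 1.257e+07 rad/s
X_C = 1/(ωC) = 79.58 Ω
Parallel: admittances add. Y = 1/R + jωC
Y = (0.005263 + j0.01257) S
|Y| = 0.01362 S → |Z| = 1/|Y| = 73.40 Ω, ∠Z = −∠Y = -67.27°
I = V/|Z| = 1.37/73.40 = 18.66 mA

18.66 mA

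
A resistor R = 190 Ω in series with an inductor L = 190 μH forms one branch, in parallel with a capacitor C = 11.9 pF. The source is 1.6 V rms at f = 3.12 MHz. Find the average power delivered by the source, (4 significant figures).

34.97 μW

ω = 2πf = 1.96e+07 rad/s
X_L = ωL = 3725 Ω
X_C = 1/(ωC) = 4287 Ω
Branch 1 (R+jX_L): Z₁ = 190.0 + j3725 Ω, |Z₁| = 3730 Ω
Branch 2 (−jX_C): Z₂ = −j4287 Ω
Parallel: Z = Z₁Z₂/(Z₁+Z₂), |Z| = 26950 Ω, ∠Z = 68.40°
I = V/|Z| = 59.37 μA
P = VI cos φ = 1.6 × 5.937e-05 × cos(68.40°) = 34.97 μW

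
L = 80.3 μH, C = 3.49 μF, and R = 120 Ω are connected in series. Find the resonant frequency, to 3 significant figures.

ω₀ = 1/√(LC) = 1/√(8.03e-05 × 3.49e-06) = 59740 rad/s
f₀ = ω₀/(2π) = 9.51 kHz

9.51 kHz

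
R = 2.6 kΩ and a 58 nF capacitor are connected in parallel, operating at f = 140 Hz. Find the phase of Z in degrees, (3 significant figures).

-7.56°

ω = 2πf = 879.6 rad/s
X_C = 1/(ωC) = 19600 Ω
Parallel: admittances add. Y = 1/R + jωC
Y = (0.000385 + j5.1e-05) S
|Y| = 0.000388 S → |Z| = 1/|Y| = 2580 Ω, ∠Z = −∠Y = -7.56°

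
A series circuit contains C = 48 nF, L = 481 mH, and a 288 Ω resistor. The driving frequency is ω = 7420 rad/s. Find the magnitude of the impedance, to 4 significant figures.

X_L = ωL = 3569 Ω
X_C = 1/(ωC) = 2808 Ω
Net reactance X = X_L − X_C = 761.3 Ω
Z = 288.0 + j761.3 Ω
|Z| = √(288.0² + 761.3²) = 813.9 Ω

813.9 Ω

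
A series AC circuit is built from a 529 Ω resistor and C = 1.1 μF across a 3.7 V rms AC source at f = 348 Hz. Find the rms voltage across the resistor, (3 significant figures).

ω = 2πf = 2187 rad/s
X_C = 1/(ωC) = 416 Ω
Z = 529 − j416 Ω
|Z| = √(529² + 416²) = 673 Ω
I = V/|Z| = 5.50 mA
V_R = I·|Z_R| = 0.00550 × 529 = 2.91 V

2.91 V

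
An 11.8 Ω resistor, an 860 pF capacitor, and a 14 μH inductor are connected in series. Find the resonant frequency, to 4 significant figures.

ω₀ = 1/√(LC) = 1/√(1.4e-05 × 8.6e-10) = 9.114e+06 rad/s
f₀ = ω₀/(2π) = 1.450 MHz

1.450 MHz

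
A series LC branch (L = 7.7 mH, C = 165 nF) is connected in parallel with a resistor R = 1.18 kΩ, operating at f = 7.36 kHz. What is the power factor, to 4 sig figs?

ω = 2πf = 46240 rad/s
X_L = ωL = 356.1 Ω
X_C = 1/(ωC) = 131.1 Ω
Branch 1: Z₁ = R = 1180 Ω
Branch 2 (series LC): Z₂ = j(X_L − X_C) = j225.0 Ω
Parallel: Z = Z₁Z₂/(Z₁+Z₂), |Z| = 221.0 Ω, ∠Z = 79.20°
cos φ = cos(79.20°) = 0.1873

0.1873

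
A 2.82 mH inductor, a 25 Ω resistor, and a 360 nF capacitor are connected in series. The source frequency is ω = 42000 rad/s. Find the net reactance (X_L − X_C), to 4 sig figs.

52.30 Ω

X_L = ωL = 118.4 Ω
X_C = 1/(ωC) = 66.14 Ω
X = 118.4 − 66.14 = 52.30 Ω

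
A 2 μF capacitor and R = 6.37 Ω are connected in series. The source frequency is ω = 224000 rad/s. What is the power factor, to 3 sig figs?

0.944

X_C = 1/(ωC) = 2.23 Ω
Z = 6.37 − j2.23 Ω
|Z| = √(6.37² + 2.23²) = 6.75 Ω
∠Z = arctan(-2.23/6.37) = -19.3°
cos φ = cos(-19.3°) = 0.944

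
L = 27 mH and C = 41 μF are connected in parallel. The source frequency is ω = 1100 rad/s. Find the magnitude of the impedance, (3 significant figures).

X_L = ωL = 29.7 Ω
X_C = 1/(ωC) = 22.2 Ω
Parallel: admittances add. Y = 1/(jωL) + jωC
Y = (0 + j0.0114) S
|Y| = 0.0114 S → |Z| = 1/|Y| = 87.5 Ω, ∠Z = −∠Y = -90.0°

87.5 Ω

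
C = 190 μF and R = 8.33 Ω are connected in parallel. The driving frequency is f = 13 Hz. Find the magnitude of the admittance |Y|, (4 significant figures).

121.0 mS

ω = 2πf = 81.68 rad/s
X_C = 1/(ωC) = 64.44 Ω
Parallel: admittances add. Y = 1/R + jωC
Y = (0.1200 + j0.01552) S
|Y| = 0.1210 S → |Z| = 1/|Y| = 8.261 Ω, ∠Z = −∠Y = -7.366°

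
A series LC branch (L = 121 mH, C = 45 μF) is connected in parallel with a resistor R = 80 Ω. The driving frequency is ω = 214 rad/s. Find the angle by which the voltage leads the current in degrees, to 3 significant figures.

X_L = ωL = 25.9 Ω
X_C = 1/(ωC) = 104 Ω
Branch 1: Z₁ = R = 80.0 Ω
Branch 2 (series LC): Z₂ = j(X_L − X_C) = −j77.9 Ω
Parallel: Z = Z₁Z₂/(Z₁+Z₂), |Z| = 55.8 Ω, ∠Z = -45.7°

-45.7°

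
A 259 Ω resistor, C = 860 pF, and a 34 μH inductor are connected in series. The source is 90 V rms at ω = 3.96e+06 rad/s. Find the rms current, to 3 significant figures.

296 mA

X_L = ωL = 135 Ω
X_C = 1/(ωC) = 294 Ω
Net reactance X = X_L − X_C = -159 Ω
Z = 259 − j159 Ω
|Z| = √(259² + 159²) = 304 Ω
I = V/|Z| = 90/304 = 296 mA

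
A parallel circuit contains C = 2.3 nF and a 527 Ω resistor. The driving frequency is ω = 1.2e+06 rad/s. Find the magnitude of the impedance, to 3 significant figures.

299 Ω

X_C = 1/(ωC) = 362 Ω
Parallel: admittances add. Y = 1/R + jωC
Y = (0.00190 + j0.00276) S
|Y| = 0.00335 S → |Z| = 1/|Y| = 299 Ω, ∠Z = −∠Y = -55.5°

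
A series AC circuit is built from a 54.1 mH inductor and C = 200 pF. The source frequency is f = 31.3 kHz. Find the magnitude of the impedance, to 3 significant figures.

ω = 2πf = 196700 rad/s
X_L = ωL = 10600 Ω
X_C = 1/(ωC) = 25400 Ω
Net reactance X = X_L − X_C = -14800 Ω
Z = − j14800 Ω
|Z| = √(0² + 14800²) = 14800 Ω

14800 Ω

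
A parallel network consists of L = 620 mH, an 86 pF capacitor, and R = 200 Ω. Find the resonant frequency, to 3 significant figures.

ω₀ = 1/√(LC) = 1/√(0.62 × 8.6e-11) = 136900 rad/s
f₀ = ω₀/(2π) = 21.8 kHz

21.8 kHz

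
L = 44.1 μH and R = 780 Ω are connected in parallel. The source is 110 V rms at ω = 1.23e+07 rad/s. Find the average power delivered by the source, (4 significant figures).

X_L = ωL = 542.4 Ω
Parallel: admittances add. Y = 1/R + 1/(jωL)
Y = (0.001282 − j0.001844) S
|Y| = 0.002246 S → |Z| = 1/|Y| = 445.3 Ω, ∠Z = −∠Y = 55.18°
I = V/|Z| = 247.0 mA
P = VI cos φ = 110 × 0.2470 × cos(55.18°) = 15.51 W

15.51 W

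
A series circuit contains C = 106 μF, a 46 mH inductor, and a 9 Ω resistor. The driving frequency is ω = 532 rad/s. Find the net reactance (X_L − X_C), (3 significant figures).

6.74 Ω

X_L = ωL = 24.5 Ω
X_C = 1/(ωC) = 17.7 Ω
X = 24.5 − 17.7 = 6.74 Ω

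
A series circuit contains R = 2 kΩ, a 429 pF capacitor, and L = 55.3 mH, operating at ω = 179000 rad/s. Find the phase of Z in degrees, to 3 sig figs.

X_L = ωL = 9900 Ω
X_C = 1/(ωC) = 13000 Ω
Net reactance X = X_L − X_C = -3120 Ω
Z = 2000 − j3120 Ω
|Z| = √(2000² + 3120²) = 3710 Ω
∠Z = arctan(-3120/2000) = -57.4°

-57.4°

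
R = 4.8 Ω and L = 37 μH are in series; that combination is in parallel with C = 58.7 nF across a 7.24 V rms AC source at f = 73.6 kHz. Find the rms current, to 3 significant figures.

225 mA

ω = 2πf = 462400 rad/s
X_L = ωL = 17.1 Ω
X_C = 1/(ωC) = 36.8 Ω
Branch 1 (R+jX_L): Z₁ = 4.80 + j17.1 Ω, |Z₁| = 17.8 Ω
Branch 2 (−jX_C): Z₂ = −j36.8 Ω
Parallel: Z = Z₁Z₂/(Z₁+Z₂), |Z| = 32.2 Ω, ∠Z = 60.7°
I = V/|Z| = 7.24/32.2 = 225 mA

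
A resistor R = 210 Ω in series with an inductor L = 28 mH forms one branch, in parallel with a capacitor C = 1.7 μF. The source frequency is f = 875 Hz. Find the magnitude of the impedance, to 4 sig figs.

ω = 2πf = 5498 rad/s
X_L = ωL = 153.9 Ω
X_C = 1/(ωC) = 107.0 Ω
Branch 1 (R+jX_L): Z₁ = 210.0 + j153.9 Ω, |Z₁| = 260.4 Ω
Branch 2 (−jX_C): Z₂ = −j107.0 Ω
Parallel: Z = Z₁Z₂/(Z₁+Z₂), |Z| = 129.5 Ω, ∠Z = -66.36°

129.5 Ω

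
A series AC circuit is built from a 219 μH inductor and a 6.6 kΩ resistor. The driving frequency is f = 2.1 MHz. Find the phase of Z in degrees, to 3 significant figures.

ω = 2πf = 1.319e+07 rad/s
X_L = ωL = 2890 Ω
Z = 6600 + j2890 Ω
|Z| = √(6600² + 2890²) = 7200 Ω
∠Z = arctan(2890/6600) = 23.6°

23.6°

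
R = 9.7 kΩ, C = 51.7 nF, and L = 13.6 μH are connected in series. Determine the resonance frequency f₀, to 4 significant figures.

189.8 kHz

ω₀ = 1/√(LC) = 1/√(1.36e-05 × 5.17e-08) = 1.193e+06 rad/s
f₀ = ω₀/(2π) = 189.8 kHz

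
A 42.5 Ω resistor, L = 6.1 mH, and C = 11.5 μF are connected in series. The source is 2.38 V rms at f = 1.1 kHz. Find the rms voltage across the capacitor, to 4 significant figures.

0.5783 V

ω = 2πf = 6912 rad/s
X_L = ωL = 42.16 Ω
X_C = 1/(ωC) = 12.58 Ω
Net reactance X = X_L − X_C = 29.58 Ω
Z = 42.50 + j29.58 Ω
|Z| = √(42.50² + 29.58²) = 51.78 Ω
I = V/|Z| = 45.96 mA
V_C = I·|Z_C| = 0.04596 × 12.58 = 0.5783 V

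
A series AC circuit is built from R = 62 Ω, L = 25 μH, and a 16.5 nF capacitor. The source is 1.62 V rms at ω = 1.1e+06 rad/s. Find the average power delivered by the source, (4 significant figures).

X_L = ωL = 27.50 Ω
X_C = 1/(ωC) = 55.10 Ω
Net reactance X = X_L − X_C = -27.60 Ω
Z = 62.00 − j27.60 Ω
|Z| = √(62.00² + 27.60²) = 67.86 Ω
∠Z = arctan(-27.60/62.00) = -23.99°
I = V/|Z| = 23.87 mA
P = VI cos φ = 1.62 × 0.02387 × cos(-23.99°) = 35.33 mW

35.33 mW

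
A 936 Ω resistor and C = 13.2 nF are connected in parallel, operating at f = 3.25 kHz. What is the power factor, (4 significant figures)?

ω = 2πf = 20420 rad/s
X_C = 1/(ωC) = 3710 Ω
Parallel: admittances add. Y = 1/R + jωC
Y = (0.001068 + j0.0002695) S
|Y| = 0.001102 S → |Z| = 1/|Y| = 907.6 Ω, ∠Z = −∠Y = -14.16°
cos φ = cos(-14.16°) = 0.9696

0.9696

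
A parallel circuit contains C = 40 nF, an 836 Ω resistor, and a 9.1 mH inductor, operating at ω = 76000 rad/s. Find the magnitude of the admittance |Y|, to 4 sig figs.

1.993 mS

X_L = ωL = 691.6 Ω
X_C = 1/(ωC) = 328.9 Ω
Parallel: admittances add. Y = 1/R + 1/(jωL) + jωC
Y = (0.001196 + j0.001594) S
|Y| = 0.001993 S → |Z| = 1/|Y| = 501.8 Ω, ∠Z = −∠Y = -53.12°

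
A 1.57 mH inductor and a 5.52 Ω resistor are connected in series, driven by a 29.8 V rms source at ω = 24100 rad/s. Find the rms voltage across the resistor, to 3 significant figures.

X_L = ωL = 37.8 Ω
Z = 5.52 + j37.8 Ω
|Z| = √(5.52² + 37.8²) = 38.2 Ω
I = V/|Z| = 779 mA
V_R = I·|Z_R| = 0.779 × 5.52 = 4.30 V

4.30 V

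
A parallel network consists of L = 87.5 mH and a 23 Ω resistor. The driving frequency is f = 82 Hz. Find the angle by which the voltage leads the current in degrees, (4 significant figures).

27.03°

ω = 2πf = 515.2 rad/s
X_L = ωL = 45.08 Ω
Parallel: admittances add. Y = 1/R + 1/(jωL)
Y = (0.04348 − j0.02218) S
|Y| = 0.04881 S → |Z| = 1/|Y| = 20.49 Ω, ∠Z = −∠Y = 27.03°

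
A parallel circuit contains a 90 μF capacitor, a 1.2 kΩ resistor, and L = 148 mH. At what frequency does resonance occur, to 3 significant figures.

ω₀ = 1/√(LC) = 1/√(0.148 × 9e-05) = 274.0 rad/s
f₀ = ω₀/(2π) = 43.6 Hz

43.6 Hz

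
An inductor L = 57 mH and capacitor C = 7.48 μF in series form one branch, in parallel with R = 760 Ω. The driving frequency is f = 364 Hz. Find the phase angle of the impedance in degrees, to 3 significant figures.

84.6°

ω = 2πf = 2287 rad/s
X_L = ωL = 130 Ω
X_C = 1/(ωC) = 58.5 Ω
Branch 1: Z₁ = R = 760 Ω
Branch 2 (series LC): Z₂ = j(X_L − X_C) = j71.9 Ω
Parallel: Z = Z₁Z₂/(Z₁+Z₂), |Z| = 71.6 Ω, ∠Z = 84.6°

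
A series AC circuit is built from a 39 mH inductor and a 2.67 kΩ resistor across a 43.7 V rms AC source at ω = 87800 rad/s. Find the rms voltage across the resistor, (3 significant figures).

26.9 V

X_L = ωL = 3420 Ω
Z = 2670 + j3420 Ω
|Z| = √(2670² + 3420²) = 4340 Ω
I = V/|Z| = 10.1 mA
V_R = I·|Z_R| = 0.0101 × 2670 = 26.9 V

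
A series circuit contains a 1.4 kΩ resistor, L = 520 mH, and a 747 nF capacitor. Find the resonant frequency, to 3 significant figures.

255 Hz

ω₀ = 1/√(LC) = 1/√(0.52 × 7.47e-07) = 1604 rad/s
f₀ = ω₀/(2π) = 255 Hz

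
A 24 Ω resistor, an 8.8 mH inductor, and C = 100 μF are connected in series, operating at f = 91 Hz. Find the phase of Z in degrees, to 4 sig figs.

-27.43°

ω = 2πf = 571.8 rad/s
X_L = ωL = 5.032 Ω
X_C = 1/(ωC) = 17.49 Ω
Net reactance X = X_L − X_C = -12.46 Ω
Z = 24.00 − j12.46 Ω
|Z| = √(24.00² + 12.46²) = 27.04 Ω
∠Z = arctan(-12.46/24.00) = -27.43°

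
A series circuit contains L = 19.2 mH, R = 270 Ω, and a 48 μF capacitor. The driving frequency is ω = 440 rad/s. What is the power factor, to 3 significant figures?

0.990

X_L = ωL = 8.45 Ω
X_C = 1/(ωC) = 47.3 Ω
Net reactance X = X_L − X_C = -38.9 Ω
Z = 270 − j38.9 Ω
|Z| = √(270² + 38.9²) = 273 Ω
∠Z = arctan(-38.9/270) = -8.20°
cos φ = cos(-8.20°) = 0.990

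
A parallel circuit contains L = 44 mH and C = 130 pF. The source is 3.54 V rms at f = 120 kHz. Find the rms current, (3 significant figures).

ω = 2πf = 754000 rad/s
X_L = ωL = 33200 Ω
X_C = 1/(ωC) = 10200 Ω
Parallel: admittances add. Y = 1/(jωL) + jωC
Y = (0 + j6.79e-05) S
|Y| = 6.79e-05 S → |Z| = 1/|Y| = 14700 Ω, ∠Z = −∠Y = -90.0°
I = V/|Z| = 3.54/14700 = 240 μA

240 μA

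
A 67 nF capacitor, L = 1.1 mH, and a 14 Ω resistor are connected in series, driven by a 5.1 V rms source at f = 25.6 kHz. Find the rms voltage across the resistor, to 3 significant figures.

0.837 V

ω = 2πf = 160800 rad/s
X_L = ωL = 177 Ω
X_C = 1/(ωC) = 92.8 Ω
Net reactance X = X_L − X_C = 84.1 Ω
Z = 14.0 + j84.1 Ω
|Z| = √(14.0² + 84.1²) = 85.3 Ω
I = V/|Z| = 59.8 mA
V_R = I·|Z_R| = 0.0598 × 14.0 = 0.837 V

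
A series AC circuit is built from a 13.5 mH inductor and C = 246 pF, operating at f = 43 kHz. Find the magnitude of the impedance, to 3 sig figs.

ω = 2πf = 270200 rad/s
X_L = ωL = 3650 Ω
X_C = 1/(ωC) = 15000 Ω
Net reactance X = X_L − X_C = -11400 Ω
Z = − j11400 Ω
|Z| = √(0² + 11400²) = 11400 Ω

11400 Ω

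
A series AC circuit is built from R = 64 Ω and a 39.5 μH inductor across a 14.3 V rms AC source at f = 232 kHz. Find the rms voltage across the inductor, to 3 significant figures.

9.56 V

ω = 2πf = 1.458e+06 rad/s
X_L = ωL = 57.6 Ω
Z = 64.0 + j57.6 Ω
|Z| = √(64.0² + 57.6²) = 86.1 Ω
I = V/|Z| = 166 mA
V_L = I·|Z_L| = 0.166 × 57.6 = 9.56 V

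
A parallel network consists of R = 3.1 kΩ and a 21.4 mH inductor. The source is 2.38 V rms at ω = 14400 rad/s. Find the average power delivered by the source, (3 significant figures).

X_L = ωL = 308 Ω
Parallel: admittances add. Y = 1/R + 1/(jωL)
Y = (0.000323 − j0.00325) S
|Y| = 0.00326 S → |Z| = 1/|Y| = 307 Ω, ∠Z = −∠Y = 84.3°
I = V/|Z| = 7.76 mA
P = VI cos φ = 2.38 × 0.00776 × cos(84.3°) = 1.83 mW

1.83 mW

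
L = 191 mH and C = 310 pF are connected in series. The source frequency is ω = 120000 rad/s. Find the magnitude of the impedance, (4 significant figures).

X_L = ωL = 22920 Ω
X_C = 1/(ωC) = 26880 Ω
Net reactance X = X_L − X_C = -3962 Ω
Z = − j3962 Ω
|Z| = √(0² + 3962²) = 3962 Ω

3962 Ω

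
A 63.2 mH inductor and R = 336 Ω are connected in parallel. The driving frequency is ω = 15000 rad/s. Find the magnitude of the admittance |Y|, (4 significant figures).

X_L = ωL = 948.0 Ω
Parallel: admittances add. Y = 1/R + 1/(jωL)
Y = (0.002976 − j0.001055) S
|Y| = 0.003158 S → |Z| = 1/|Y| = 316.7 Ω, ∠Z = −∠Y = 19.52°

3.158 mS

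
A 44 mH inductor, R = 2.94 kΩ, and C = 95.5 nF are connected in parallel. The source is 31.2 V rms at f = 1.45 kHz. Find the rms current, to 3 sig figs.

ω = 2πf = 9111 rad/s
X_L = ωL = 401 Ω
X_C = 1/(ωC) = 1150 Ω
Parallel: admittances add. Y = 1/R + 1/(jωL) + jωC
Y = (0.000340 − j0.00162) S
|Y| = 0.00166 S → |Z| = 1/|Y| = 602 Ω, ∠Z = −∠Y = 78.2°
I = V/|Z| = 31.2/602 = 51.8 mA

51.8 mA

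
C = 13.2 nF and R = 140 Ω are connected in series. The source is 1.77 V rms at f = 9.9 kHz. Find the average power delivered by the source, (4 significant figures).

ω = 2πf = 62200 rad/s
X_C = 1/(ωC) = 1218 Ω
Z = 140.0 − j1218 Ω
|Z| = √(140.0² + 1218²) = 1226 Ω
∠Z = arctan(-1218/140.0) = -83.44°
I = V/|Z| = 1.444 mA
P = VI cos φ = 1.77 × 0.001444 × cos(-83.44°) = 291.8 μW

291.8 μW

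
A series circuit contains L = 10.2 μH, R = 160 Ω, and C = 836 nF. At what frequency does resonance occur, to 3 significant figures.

ω₀ = 1/√(LC) = 1/√(1.02e-05 × 8.36e-07) = 342400 rad/s
f₀ = ω₀/(2π) = 54.5 kHz

54.5 kHz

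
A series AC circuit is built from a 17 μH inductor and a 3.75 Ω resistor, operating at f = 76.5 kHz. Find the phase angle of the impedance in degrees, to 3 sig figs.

ω = 2πf = 480700 rad/s
X_L = ωL = 8.17 Ω
Z = 3.75 + j8.17 Ω
|Z| = √(3.75² + 8.17²) = 8.99 Ω
∠Z = arctan(8.17/3.75) = 65.3°

65.3°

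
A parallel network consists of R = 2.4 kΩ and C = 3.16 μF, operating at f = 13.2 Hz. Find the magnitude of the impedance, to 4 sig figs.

2032 Ω

ω = 2πf = 82.94 rad/s
X_C = 1/(ωC) = 3816 Ω
Parallel: admittances add. Y = 1/R + jωC
Y = (0.0004167 + j0.0002621) S
|Y| = 0.0004922 S → |Z| = 1/|Y| = 2032 Ω, ∠Z = −∠Y = -32.17°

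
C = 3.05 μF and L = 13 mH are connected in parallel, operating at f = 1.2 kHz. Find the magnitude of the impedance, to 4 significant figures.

ω = 2πf = 7540 rad/s
X_L = ωL = 98.02 Ω
X_C = 1/(ωC) = 43.48 Ω
Parallel: admittances add. Y = 1/(jωL) + jωC
Y = (0 + j0.01279) S
|Y| = 0.01279 S → |Z| = 1/|Y| = 78.16 Ω, ∠Z = −∠Y = -90.00°

78.16 Ω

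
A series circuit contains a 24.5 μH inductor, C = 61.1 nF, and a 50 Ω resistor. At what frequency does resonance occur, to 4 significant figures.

ω₀ = 1/√(LC) = 1/√(2.45e-05 × 6.11e-08) = 817300 rad/s
f₀ = ω₀/(2π) = 130.1 kHz

130.1 kHz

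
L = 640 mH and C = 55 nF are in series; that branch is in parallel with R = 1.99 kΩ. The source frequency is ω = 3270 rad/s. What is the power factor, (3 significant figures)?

X_L = ωL = 2090 Ω
X_C = 1/(ωC) = 5560 Ω
Branch 1: Z₁ = R = 1990 Ω
Branch 2 (series LC): Z₂ = j(X_L − X_C) = −j3470 Ω
Parallel: Z = Z₁Z₂/(Z₁+Z₂), |Z| = 1730 Ω, ∠Z = -29.9°
cos φ = cos(-29.9°) = 0.867

0.867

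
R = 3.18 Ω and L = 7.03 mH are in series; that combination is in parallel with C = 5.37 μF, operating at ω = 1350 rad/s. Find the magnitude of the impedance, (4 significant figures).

10.75 Ω

X_L = ωL = 9.490 Ω
X_C = 1/(ωC) = 137.9 Ω
Branch 1 (R+jX_L): Z₁ = 3.180 + j9.490 Ω, |Z₁| = 10.01 Ω
Branch 2 (−jX_C): Z₂ = −j137.9 Ω
Parallel: Z = Z₁Z₂/(Z₁+Z₂), |Z| = 10.75 Ω, ∠Z = 70.06°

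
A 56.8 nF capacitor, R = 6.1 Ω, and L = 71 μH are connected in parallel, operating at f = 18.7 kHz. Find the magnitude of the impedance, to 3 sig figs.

ω = 2πf = 117500 rad/s
X_L = ωL = 8.34 Ω
X_C = 1/(ωC) = 150 Ω
Parallel: admittances add. Y = 1/R + 1/(jωL) + jωC
Y = (0.164 − j0.113) S
|Y| = 0.199 S → |Z| = 1/|Y| = 5.02 Ω, ∠Z = −∠Y = 34.6°

5.02 Ω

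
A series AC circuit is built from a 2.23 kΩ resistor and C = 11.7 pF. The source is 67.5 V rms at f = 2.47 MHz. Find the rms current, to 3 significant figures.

ω = 2πf = 1.552e+07 rad/s
X_C = 1/(ωC) = 5510 Ω
Z = 2230 − j5510 Ω
|Z| = √(2230² + 5510²) = 5940 Ω
I = V/|Z| = 67.5/5940 = 11.4 mA

11.4 mA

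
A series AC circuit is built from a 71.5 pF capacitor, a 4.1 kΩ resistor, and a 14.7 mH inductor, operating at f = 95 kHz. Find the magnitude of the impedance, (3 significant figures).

ω = 2πf = 596900 rad/s
X_L = ωL = 8770 Ω
X_C = 1/(ωC) = 23400 Ω
Net reactance X = X_L − X_C = -14700 Ω
Z = 4100 − j14700 Ω
|Z| = √(4100² + 14700²) = 15200 Ω

15200 Ω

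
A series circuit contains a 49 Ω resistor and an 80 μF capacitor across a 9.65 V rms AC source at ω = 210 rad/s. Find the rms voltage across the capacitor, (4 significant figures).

7.450 V

X_C = 1/(ωC) = 59.52 Ω
Z = 49.00 − j59.52 Ω
|Z| = √(49.00² + 59.52²) = 77.10 Ω
I = V/|Z| = 125.2 mA
V_C = I·|Z_C| = 0.1252 × 59.52 = 7.450 V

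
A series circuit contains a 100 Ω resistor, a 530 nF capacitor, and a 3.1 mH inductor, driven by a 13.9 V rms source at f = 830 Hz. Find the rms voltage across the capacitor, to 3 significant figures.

14.0 V

ω = 2πf = 5215 rad/s
X_L = ωL = 16.2 Ω
X_C = 1/(ωC) = 362 Ω
Net reactance X = X_L − X_C = -346 Ω
Z = 100 − j346 Ω
|Z| = √(100² + 346²) = 360 Ω
I = V/|Z| = 38.6 mA
V_C = I·|Z_C| = 0.0386 × 362 = 14.0 V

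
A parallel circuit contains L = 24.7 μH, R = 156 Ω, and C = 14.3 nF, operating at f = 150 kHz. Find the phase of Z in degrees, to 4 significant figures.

77.73°

ω = 2πf = 942500 rad/s
X_L = ωL = 23.28 Ω
X_C = 1/(ωC) = 74.20 Ω
Parallel: admittances add. Y = 1/R + 1/(jωL) + jωC
Y = (0.006410 − j0.02948) S
|Y| = 0.03017 S → |Z| = 1/|Y| = 33.15 Ω, ∠Z = −∠Y = 77.73°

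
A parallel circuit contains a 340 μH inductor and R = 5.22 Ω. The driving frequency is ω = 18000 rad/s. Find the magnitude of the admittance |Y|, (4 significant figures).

251.8 mS

X_L = ωL = 6.120 Ω
Parallel: admittances add. Y = 1/R + 1/(jωL)
Y = (0.1916 − j0.1634) S
|Y| = 0.2518 S → |Z| = 1/|Y| = 3.972 Ω, ∠Z = −∠Y = 40.46°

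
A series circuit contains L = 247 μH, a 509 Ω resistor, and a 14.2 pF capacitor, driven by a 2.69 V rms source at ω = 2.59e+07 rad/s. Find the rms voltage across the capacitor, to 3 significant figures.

1.97 V

X_L = ωL = 6400 Ω
X_C = 1/(ωC) = 2720 Ω
Net reactance X = X_L − X_C = 3680 Ω
Z = 509 + j3680 Ω
|Z| = √(509² + 3680²) = 3710 Ω
I = V/|Z| = 724 μA
V_C = I·|Z_C| = 0.000724 × 2720 = 1.97 V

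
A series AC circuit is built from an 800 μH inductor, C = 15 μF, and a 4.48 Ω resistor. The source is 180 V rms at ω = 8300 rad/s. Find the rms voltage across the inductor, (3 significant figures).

255 V

X_L = ωL = 6.64 Ω
X_C = 1/(ωC) = 8.03 Ω
Net reactance X = X_L − X_C = -1.39 Ω
Z = 4.48 − j1.39 Ω
|Z| = √(4.48² + 1.39²) = 4.69 Ω
I = V/|Z| = 38.4 A
V_L = I·|Z_L| = 38.4 × 6.64 = 255 V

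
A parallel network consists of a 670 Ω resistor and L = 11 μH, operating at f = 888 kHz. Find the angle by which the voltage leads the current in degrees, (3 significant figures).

ω = 2πf = 5.579e+06 rad/s
X_L = ωL = 61.4 Ω
Parallel: admittances add. Y = 1/R + 1/(jωL)
Y = (0.00149 − j0.0163) S
|Y| = 0.0164 S → |Z| = 1/|Y| = 61.1 Ω, ∠Z = −∠Y = 84.8°

84.8°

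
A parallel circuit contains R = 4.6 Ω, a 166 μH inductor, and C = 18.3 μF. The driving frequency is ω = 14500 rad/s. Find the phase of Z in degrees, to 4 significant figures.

34.62°

X_L = ωL = 2.407 Ω
X_C = 1/(ωC) = 3.769 Ω
Parallel: admittances add. Y = 1/R + 1/(jωL) + jωC
Y = (0.2174 − j0.1501) S
|Y| = 0.2642 S → |Z| = 1/|Y| = 3.785 Ω, ∠Z = −∠Y = 34.62°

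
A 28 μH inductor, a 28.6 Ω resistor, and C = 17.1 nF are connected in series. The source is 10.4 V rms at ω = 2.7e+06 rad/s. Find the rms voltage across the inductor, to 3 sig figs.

X_L = ωL = 75.6 Ω
X_C = 1/(ωC) = 21.7 Ω
Net reactance X = X_L − X_C = 53.9 Ω
Z = 28.6 + j53.9 Ω
|Z| = √(28.6² + 53.9²) = 61.1 Ω
I = V/|Z| = 170 mA
V_L = I·|Z_L| = 0.170 × 75.6 = 12.9 V

12.9 V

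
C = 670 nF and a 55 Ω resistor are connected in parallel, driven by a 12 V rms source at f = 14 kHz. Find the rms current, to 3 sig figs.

ω = 2πf = 87960 rad/s
X_C = 1/(ωC) = 17.0 Ω
Parallel: admittances add. Y = 1/R + jωC
Y = (0.0182 + j0.0589) S
|Y| = 0.0617 S → |Z| = 1/|Y| = 16.2 Ω, ∠Z = −∠Y = -72.9°
I = V/|Z| = 12/16.2 = 740 mA

740 mA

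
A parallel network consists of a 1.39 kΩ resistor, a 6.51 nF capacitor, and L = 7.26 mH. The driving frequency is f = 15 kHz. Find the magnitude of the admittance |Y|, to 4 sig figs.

1.112 mS

ω = 2πf = 94250 rad/s
X_L = ωL = 684.2 Ω
X_C = 1/(ωC) = 1630 Ω
Parallel: admittances add. Y = 1/R + 1/(jωL) + jωC
Y = (0.0007194 − j0.0008479) S
|Y| = 0.001112 S → |Z| = 1/|Y| = 899.3 Ω, ∠Z = −∠Y = 49.69°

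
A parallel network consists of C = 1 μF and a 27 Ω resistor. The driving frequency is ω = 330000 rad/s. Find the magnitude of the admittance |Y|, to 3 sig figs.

X_C = 1/(ωC) = 3.03 Ω
Parallel: admittances add. Y = 1/R + jωC
Y = (0.0370 + j0.330) S
|Y| = 0.332 S → |Z| = 1/|Y| = 3.01 Ω, ∠Z = −∠Y = -83.6°

332 mS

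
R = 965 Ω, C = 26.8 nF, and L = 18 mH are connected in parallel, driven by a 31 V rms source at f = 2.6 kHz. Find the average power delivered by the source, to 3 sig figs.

ω = 2πf = 16340 rad/s
X_L = ωL = 294 Ω
X_C = 1/(ωC) = 2280 Ω
Parallel: admittances add. Y = 1/R + 1/(jωL) + jωC
Y = (0.00104 − j0.00296) S
|Y| = 0.00314 S → |Z| = 1/|Y| = 319 Ω, ∠Z = −∠Y = 70.7°
I = V/|Z| = 97.3 mA
P = VI cos φ = 31 × 0.0973 × cos(70.7°) = 996 mW

996 mW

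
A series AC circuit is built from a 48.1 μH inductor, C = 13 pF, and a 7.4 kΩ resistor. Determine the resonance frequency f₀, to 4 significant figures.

6.365 MHz

ω₀ = 1/√(LC) = 1/√(4.81e-05 × 1.3e-11) = 3.999e+07 rad/s
f₀ = ω₀/(2π) = 6.365 MHz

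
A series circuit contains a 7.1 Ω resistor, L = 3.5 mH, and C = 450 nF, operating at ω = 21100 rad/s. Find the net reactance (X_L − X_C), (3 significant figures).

-31.5 Ω

X_L = ωL = 73.9 Ω
X_C = 1/(ωC) = 105 Ω
X = 73.9 − 105 = -31.5 Ω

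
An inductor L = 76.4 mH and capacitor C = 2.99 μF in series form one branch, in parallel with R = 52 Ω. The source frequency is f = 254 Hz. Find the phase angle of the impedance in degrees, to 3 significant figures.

ω = 2πf = 1596 rad/s
X_L = ωL = 122 Ω
X_C = 1/(ωC) = 210 Ω
Branch 1: Z₁ = R = 52.0 Ω
Branch 2 (series LC): Z₂ = j(X_L − X_C) = −j87.6 Ω
Parallel: Z = Z₁Z₂/(Z₁+Z₂), |Z| = 44.7 Ω, ∠Z = -30.7°

-30.7°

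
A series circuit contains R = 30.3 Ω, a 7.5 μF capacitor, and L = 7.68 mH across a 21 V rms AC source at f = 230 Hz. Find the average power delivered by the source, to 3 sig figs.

1.78 W

ω = 2πf = 1445 rad/s
X_L = ωL = 11.1 Ω
X_C = 1/(ωC) = 92.3 Ω
Net reactance X = X_L − X_C = -81.2 Ω
Z = 30.3 − j81.2 Ω
|Z| = √(30.3² + 81.2²) = 86.6 Ω
∠Z = arctan(-81.2/30.3) = -69.5°
I = V/|Z| = 242 mA
P = VI cos φ = 21 × 0.242 × cos(-69.5°) = 1.78 W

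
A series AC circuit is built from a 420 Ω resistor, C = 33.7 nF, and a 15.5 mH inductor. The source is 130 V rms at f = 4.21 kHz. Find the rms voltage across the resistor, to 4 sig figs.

ω = 2πf = 26450 rad/s
X_L = ωL = 410.0 Ω
X_C = 1/(ωC) = 1122 Ω
Net reactance X = X_L − X_C = -711.8 Ω
Z = 420.0 − j711.8 Ω
|Z| = √(420.0² + 711.8²) = 826.4 Ω
I = V/|Z| = 157.3 mA
V_R = I·|Z_R| = 0.1573 × 420.0 = 66.07 V

66.07 V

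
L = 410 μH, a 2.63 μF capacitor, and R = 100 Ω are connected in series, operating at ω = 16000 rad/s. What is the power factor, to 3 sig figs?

0.986

X_L = ωL = 6.56 Ω
X_C = 1/(ωC) = 23.8 Ω
Net reactance X = X_L − X_C = -17.2 Ω
Z = 100 − j17.2 Ω
|Z| = √(100² + 17.2²) = 101 Ω
∠Z = arctan(-17.2/100) = -9.76°
cos φ = cos(-9.76°) = 0.986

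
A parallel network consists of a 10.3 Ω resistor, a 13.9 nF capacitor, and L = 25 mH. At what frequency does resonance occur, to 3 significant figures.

ω₀ = 1/√(LC) = 1/√(0.025 × 1.39e-08) = 53640 rad/s
f₀ = ω₀/(2π) = 8.54 kHz

8.54 kHz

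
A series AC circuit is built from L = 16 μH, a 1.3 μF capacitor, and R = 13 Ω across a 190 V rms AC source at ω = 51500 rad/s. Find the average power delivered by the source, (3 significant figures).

1.27 kW

X_L = ωL = 0.824 Ω
X_C = 1/(ωC) = 14.9 Ω
Net reactance X = X_L − X_C = -14.1 Ω
Z = 13.0 − j14.1 Ω
|Z| = √(13.0² + 14.1²) = 19.2 Ω
∠Z = arctan(-14.1/13.0) = -47.3°
I = V/|Z| = 9.90 A
P = VI cos φ = 190 × 9.90 × cos(-47.3°) = 1.27 kW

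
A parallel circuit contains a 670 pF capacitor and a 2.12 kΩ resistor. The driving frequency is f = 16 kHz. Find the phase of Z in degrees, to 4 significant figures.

ω = 2πf = 100500 rad/s
X_C = 1/(ωC) = 14850 Ω
Parallel: admittances add. Y = 1/R + jωC
Y = (0.0004717 + j6.736e-05) S
|Y| = 0.0004765 S → |Z| = 1/|Y| = 2099 Ω, ∠Z = −∠Y = -8.127°

-8.127°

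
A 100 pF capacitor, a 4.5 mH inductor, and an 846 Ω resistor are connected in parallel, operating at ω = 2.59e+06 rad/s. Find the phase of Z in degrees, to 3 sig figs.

-8.34°

X_L = ωL = 11700 Ω
X_C = 1/(ωC) = 3860 Ω
Parallel: admittances add. Y = 1/R + 1/(jωL) + jωC
Y = (0.00118 + j0.000173) S
|Y| = 0.00119 S → |Z| = 1/|Y| = 837 Ω, ∠Z = −∠Y = -8.34°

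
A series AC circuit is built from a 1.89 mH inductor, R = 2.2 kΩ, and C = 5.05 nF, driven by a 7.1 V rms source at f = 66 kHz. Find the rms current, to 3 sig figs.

ω = 2πf = 414700 rad/s
X_L = ωL = 784 Ω
X_C = 1/(ωC) = 478 Ω
Net reactance X = X_L − X_C = 306 Ω
Z = 2200 + j306 Ω
|Z| = √(2200² + 306²) = 2220 Ω
I = V/|Z| = 7.1/2220 = 3.20 mA

3.20 mA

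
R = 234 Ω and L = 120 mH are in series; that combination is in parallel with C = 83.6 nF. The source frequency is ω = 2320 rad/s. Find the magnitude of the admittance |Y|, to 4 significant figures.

X_L = ωL = 278.4 Ω
X_C = 1/(ωC) = 5156 Ω
Branch 1 (R+jX_L): Z₁ = 234.0 + j278.4 Ω, |Z₁| = 363.7 Ω
Branch 2 (−jX_C): Z₂ = −j5156 Ω
Parallel: Z = Z₁Z₂/(Z₁+Z₂), |Z| = 384.0 Ω, ∠Z = 47.21°
|Y| = 1/|Z| = 2.604 mS

2.604 mS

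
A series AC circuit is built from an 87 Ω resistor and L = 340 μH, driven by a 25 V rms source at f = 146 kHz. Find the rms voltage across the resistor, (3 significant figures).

ω = 2πf = 917300 rad/s
X_L = ωL = 312 Ω
Z = 87.0 + j312 Ω
|Z| = √(87.0² + 312²) = 324 Ω
I = V/|Z| = 77.2 mA
V_R = I·|Z_R| = 0.0772 × 87.0 = 6.72 V

6.72 V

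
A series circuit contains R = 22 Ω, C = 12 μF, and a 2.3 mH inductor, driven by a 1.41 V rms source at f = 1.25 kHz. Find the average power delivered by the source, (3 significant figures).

ω = 2πf = 7854 rad/s
X_L = ωL = 18.1 Ω
X_C = 1/(ωC) = 10.6 Ω
Net reactance X = X_L − X_C = 7.45 Ω
Z = 22.0 + j7.45 Ω
|Z| = √(22.0² + 7.45²) = 23.2 Ω
∠Z = arctan(7.45/22.0) = 18.7°
I = V/|Z| = 60.7 mA
P = VI cos φ = 1.41 × 0.0607 × cos(18.7°) = 81.1 mW

81.1 mW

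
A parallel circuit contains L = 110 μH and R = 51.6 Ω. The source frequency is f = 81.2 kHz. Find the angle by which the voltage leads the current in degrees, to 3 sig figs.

42.6°

ω = 2πf = 510200 rad/s
X_L = ωL = 56.1 Ω
Parallel: admittances add. Y = 1/R + 1/(jωL)
Y = (0.0194 − j0.0178) S
|Y| = 0.0263 S → |Z| = 1/|Y| = 38.0 Ω, ∠Z = −∠Y = 42.6°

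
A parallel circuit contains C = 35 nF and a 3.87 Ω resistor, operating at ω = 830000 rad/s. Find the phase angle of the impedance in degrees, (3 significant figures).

X_C = 1/(ωC) = 34.4 Ω
Parallel: admittances add. Y = 1/R + jωC
Y = (0.258 + j0.0291) S
|Y| = 0.260 S → |Z| = 1/|Y| = 3.85 Ω, ∠Z = −∠Y = -6.41°

-6.41°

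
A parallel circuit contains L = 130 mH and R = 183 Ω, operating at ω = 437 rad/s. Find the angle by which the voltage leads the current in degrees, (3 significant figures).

72.8°

X_L = ωL = 56.8 Ω
Parallel: admittances add. Y = 1/R + 1/(jωL)
Y = (0.00546 − j0.0176) S
|Y| = 0.0184 S → |Z| = 1/|Y| = 54.3 Ω, ∠Z = −∠Y = 72.8°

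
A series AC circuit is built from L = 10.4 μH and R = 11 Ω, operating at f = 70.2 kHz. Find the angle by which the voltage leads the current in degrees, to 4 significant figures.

ω = 2πf = 441100 rad/s
X_L = ωL = 4.587 Ω
Z = 11.00 + j4.587 Ω
|Z| = √(11.00² + 4.587²) = 11.92 Ω
∠Z = arctan(4.587/11.00) = 22.64°

22.64°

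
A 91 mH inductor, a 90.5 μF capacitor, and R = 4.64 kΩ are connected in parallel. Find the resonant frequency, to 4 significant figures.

55.46 Hz

ω₀ = 1/√(LC) = 1/√(0.091 × 9.05e-05) = 348.5 rad/s
f₀ = ω₀/(2π) = 55.46 Hz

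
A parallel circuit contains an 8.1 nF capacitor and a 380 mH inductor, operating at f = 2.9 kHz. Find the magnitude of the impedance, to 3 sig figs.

316000 Ω

ω = 2πf = 18220 rad/s
X_L = ωL = 6920 Ω
X_C = 1/(ωC) = 6780 Ω
Parallel: admittances add. Y = 1/(jωL) + jωC
Y = (0 + j3.17e-06) S
|Y| = 3.17e-06 S → |Z| = 1/|Y| = 316000 Ω, ∠Z = −∠Y = -90.0°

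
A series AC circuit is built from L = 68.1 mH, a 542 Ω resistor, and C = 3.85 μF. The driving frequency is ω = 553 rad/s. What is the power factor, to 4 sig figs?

0.7820

X_L = ωL = 37.66 Ω
X_C = 1/(ωC) = 469.7 Ω
Net reactance X = X_L − X_C = -432.0 Ω
Z = 542.0 − j432.0 Ω
|Z| = √(542.0² + 432.0²) = 693.1 Ω
∠Z = arctan(-432.0/542.0) = -38.56°
cos φ = cos(-38.56°) = 0.7820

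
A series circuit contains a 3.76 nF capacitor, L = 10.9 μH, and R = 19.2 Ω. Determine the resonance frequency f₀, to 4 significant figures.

786.2 kHz

ω₀ = 1/√(LC) = 1/√(1.09e-05 × 3.76e-09) = 4.94e+06 rad/s
f₀ = ω₀/(2π) = 786.2 kHz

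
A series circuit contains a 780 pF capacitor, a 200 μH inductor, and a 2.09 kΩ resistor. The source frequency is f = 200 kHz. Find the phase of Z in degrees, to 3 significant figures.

ω = 2πf = 1.257e+06 rad/s
X_L = ωL = 251 Ω
X_C = 1/(ωC) = 1020 Ω
Net reactance X = X_L − X_C = -769 Ω
Z = 2090 − j769 Ω
|Z| = √(2090² + 769²) = 2230 Ω
∠Z = arctan(-769/2090) = -20.2°

-20.2°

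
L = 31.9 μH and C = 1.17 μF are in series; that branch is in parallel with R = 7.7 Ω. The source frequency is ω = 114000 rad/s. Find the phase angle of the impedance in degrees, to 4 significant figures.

X_L = ωL = 3.637 Ω
X_C = 1/(ωC) = 7.497 Ω
Branch 1: Z₁ = R = 7.700 Ω
Branch 2 (series LC): Z₂ = j(X_L − X_C) = −j3.861 Ω
Parallel: Z = Z₁Z₂/(Z₁+Z₂), |Z| = 3.451 Ω, ∠Z = -63.37°

-63.37°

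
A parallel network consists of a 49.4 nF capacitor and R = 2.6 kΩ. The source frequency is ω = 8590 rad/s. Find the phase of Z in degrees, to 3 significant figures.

X_C = 1/(ωC) = 2360 Ω
Parallel: admittances add. Y = 1/R + jωC
Y = (0.000385 + j0.000424) S
|Y| = 0.000573 S → |Z| = 1/|Y| = 1750 Ω, ∠Z = −∠Y = -47.8°

-47.8°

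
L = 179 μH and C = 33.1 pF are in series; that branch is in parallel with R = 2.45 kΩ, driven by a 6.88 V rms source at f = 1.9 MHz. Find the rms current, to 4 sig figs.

17.70 mA

ω = 2πf = 1.194e+07 rad/s
X_L = ωL = 2137 Ω
X_C = 1/(ωC) = 2531 Ω
Branch 1: Z₁ = R = 2450 Ω
Branch 2 (series LC): Z₂ = j(X_L − X_C) = −j393.8 Ω
Parallel: Z = Z₁Z₂/(Z₁+Z₂), |Z| = 388.8 Ω, ∠Z = -80.87°
I = V/|Z| = 6.88/388.8 = 17.70 mA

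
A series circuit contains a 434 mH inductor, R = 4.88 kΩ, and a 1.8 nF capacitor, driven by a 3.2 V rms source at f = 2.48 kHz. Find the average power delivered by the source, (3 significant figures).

58.2 μW

ω = 2πf = 15580 rad/s
X_L = ωL = 6760 Ω
X_C = 1/(ωC) = 35700 Ω
Net reactance X = X_L − X_C = -28900 Ω
Z = 4880 − j28900 Ω
|Z| = √(4880² + 28900²) = 29300 Ω
∠Z = arctan(-28900/4880) = -80.4°
I = V/|Z| = 109 μA
P = VI cos φ = 3.2 × 0.000109 × cos(-80.4°) = 58.2 μW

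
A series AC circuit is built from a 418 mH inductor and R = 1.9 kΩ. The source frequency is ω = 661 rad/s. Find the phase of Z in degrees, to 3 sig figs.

X_L = ωL = 276 Ω
Z = 1900 + j276 Ω
|Z| = √(1900² + 276²) = 1920 Ω
∠Z = arctan(276/1900) = 8.27°

8.27°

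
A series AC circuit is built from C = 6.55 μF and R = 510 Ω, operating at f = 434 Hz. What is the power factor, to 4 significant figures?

ω = 2πf = 2727 rad/s
X_C = 1/(ωC) = 55.99 Ω
Z = 510.0 − j55.99 Ω
|Z| = √(510.0² + 55.99²) = 513.1 Ω
∠Z = arctan(-55.99/510.0) = -6.265°
cos φ = cos(-6.265°) = 0.9940

0.9940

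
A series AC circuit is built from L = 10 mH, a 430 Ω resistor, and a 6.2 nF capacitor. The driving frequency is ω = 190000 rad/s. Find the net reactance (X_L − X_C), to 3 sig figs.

X_L = ωL = 1900 Ω
X_C = 1/(ωC) = 849 Ω
X = 1900 − 849 = 1050 Ω

1050 Ω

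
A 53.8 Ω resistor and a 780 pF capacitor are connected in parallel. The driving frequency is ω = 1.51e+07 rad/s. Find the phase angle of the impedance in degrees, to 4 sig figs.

X_C = 1/(ωC) = 84.90 Ω
Parallel: admittances add. Y = 1/R + jωC
Y = (0.01859 + j0.01178) S
|Y| = 0.02200 S → |Z| = 1/|Y| = 45.44 Ω, ∠Z = −∠Y = -32.36°

-32.36°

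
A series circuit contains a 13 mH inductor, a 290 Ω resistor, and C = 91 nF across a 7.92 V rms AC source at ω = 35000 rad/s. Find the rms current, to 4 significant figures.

24.56 mA

X_L = ωL = 455.0 Ω
X_C = 1/(ωC) = 314.0 Ω
Net reactance X = X_L − X_C = 141.0 Ω
Z = 290.0 + j141.0 Ω
|Z| = √(290.0² + 141.0²) = 322.5 Ω
I = V/|Z| = 7.92/322.5 = 24.56 mA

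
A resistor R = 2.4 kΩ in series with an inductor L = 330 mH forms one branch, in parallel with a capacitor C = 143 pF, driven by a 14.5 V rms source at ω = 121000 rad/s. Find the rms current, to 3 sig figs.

113 μA

X_L = ωL = 39900 Ω
X_C = 1/(ωC) = 57800 Ω
Branch 1 (R+jX_L): Z₁ = 2400 + j39900 Ω, |Z₁| = 40000 Ω
Branch 2 (−jX_C): Z₂ = −j57800 Ω
Parallel: Z = Z₁Z₂/(Z₁+Z₂), |Z| = 128000 Ω, ∠Z = 78.9°
I = V/|Z| = 14.5/128000 = 113 μA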